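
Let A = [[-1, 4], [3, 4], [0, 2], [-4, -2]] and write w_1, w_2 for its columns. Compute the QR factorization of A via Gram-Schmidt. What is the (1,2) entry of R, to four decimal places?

w_1 = (-1, 3, 0, -4); ‖w_1‖ = 5.0990, so e_1 = (-0.1961, 0.5883, 0.0000, -0.7845).
r_{12} = e_1·w_2 = 3.1379.

r_{12} = 3.1379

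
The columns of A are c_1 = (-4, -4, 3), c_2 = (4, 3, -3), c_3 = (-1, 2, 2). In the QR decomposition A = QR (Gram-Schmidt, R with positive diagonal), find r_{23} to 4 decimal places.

c_1 = (-4, -4, 3); ‖c_1‖ = 6.4031, so q_1 = (-0.6247, -0.6247, 0.4685).
q_1·c_2 = (-0.6247)·4 + (-0.6247)·3 + 0.4685·(-3) = -5.7784.
u_2 = c_2 + 5.7784·q_1 = (0.3902, -0.6098, -0.2927).
‖u_2‖ = 0.7809, so q_2 = (0.4998, -0.7809, -0.3748).
r_{23} = q_2·c_3 = -2.8111.

r_{23} = -2.8111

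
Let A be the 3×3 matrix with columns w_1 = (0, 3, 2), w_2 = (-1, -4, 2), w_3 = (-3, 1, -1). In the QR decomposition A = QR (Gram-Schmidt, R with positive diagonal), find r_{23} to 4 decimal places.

w_1 = (0, 3, 2); ‖w_1‖ = 3.6056, so e_1 = (0.0000, 0.8321, 0.5547).
e_1·w_2 = 0.0000·(-1) + 0.8321·(-4) + 0.5547·2 = -2.2188.
u_2 = w_2 + 2.2188·e_1 = (-1.0000, -2.1538, 3.2308).
‖u_2‖ = 4.0096, so e_2 = (-0.2494, -0.5372, 0.8058).
r_{23} = e_2·w_3 = -0.5947.

r_{23} = -0.5947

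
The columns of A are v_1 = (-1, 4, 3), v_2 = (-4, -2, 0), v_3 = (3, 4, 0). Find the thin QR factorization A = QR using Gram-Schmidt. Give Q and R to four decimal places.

v_1 = (-1, 4, 3); ‖v_1‖ = 5.0990, so q_1 = (-0.1961, 0.7845, 0.5883).
q_1·v_2 = (-0.1961)·(-4) + 0.7845·(-2) + 0.5883·0 = -0.7845.
u_2 = v_2 + 0.7845·q_1 = (-4.1538, -1.3846, 0.4615).
‖u_2‖ = 4.4028, so q_2 = (-0.9435, -0.3145, 0.1048).
q_1·v_3 = (-0.1961)·3 + 0.7845·4 + 0.5883·0 = 2.5495; q_2·v_3 = (-0.9435)·3 + (-0.3145)·4 + 0.1048·0 = -4.0883.
u_3 = v_3 − 2.5495·q_1 + 4.0883·q_2 = (-0.3571, 0.7143, -1.0714).
‖u_3‖ = 1.3363, so q_3 = (-0.2673, 0.5345, -0.8018).

Q = [[-0.1961, -0.9435, -0.2673], [0.7845, -0.3145, 0.5345], [0.5883, 0.1048, -0.8018]], R = [[5.0990, -0.7845, 2.5495], [0.0000, 4.4028, -4.0883], [0.0000, 0.0000, 1.3363]]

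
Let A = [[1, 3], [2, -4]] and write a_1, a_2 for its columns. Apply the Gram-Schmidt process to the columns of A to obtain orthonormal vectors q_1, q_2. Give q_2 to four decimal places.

a_1 = (1, 2); ‖a_1‖ = 2.2361, so q_1 = (0.4472, 0.8944).
q_1·a_2 = 0.4472·3 + 0.8944·(-4) = -2.2361.
u_2 = a_2 + 2.2361·q_1 = (4.0000, -2.0000).
‖u_2‖ = 4.4721, so q_2 = (0.8944, -0.4472).

q_2 = (0.8944, -0.4472)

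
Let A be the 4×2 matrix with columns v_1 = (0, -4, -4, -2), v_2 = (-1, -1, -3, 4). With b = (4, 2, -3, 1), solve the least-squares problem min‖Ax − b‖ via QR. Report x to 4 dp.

x = (-0.0022, 0.2599)

e_1 = v_1/‖v_1‖ = (0, -4, -4, -2)/6.0000 = (0.0000, -0.6667, -0.6667, -0.3333).
r_{12} = e_1·v_2 = 1.3333.
u_2 = v_2 − 1.3333·e_1 = (-1.0000, -0.1111, -2.1111, 4.4444).
‖u_2‖ = 5.0222, so e_2 = (-0.1991, -0.0221, -0.4204, 0.8850).
Qᵀb = (0.3333, 1.3053).
Back-substitute: x_2 = 1.3053/5.0222 = 0.2599.
x_1 = (0.3333 − 1.3333·0.2599)/6.0000 = -0.0022.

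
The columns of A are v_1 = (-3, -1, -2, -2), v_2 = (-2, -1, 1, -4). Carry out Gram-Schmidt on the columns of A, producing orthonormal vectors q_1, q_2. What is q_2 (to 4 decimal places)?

q_2 = (0.0469, -0.0782, 0.6883, -0.7196)

v_1 = (-3, -1, -2, -2); ‖v_1‖ = 4.2426, so q_1 = (-0.7071, -0.2357, -0.4714, -0.4714).
q_1·v_2 = (-0.7071)·(-2) + (-0.2357)·(-1) + (-0.4714)·1 + (-0.4714)·(-4) = 3.0641.
u_2 = v_2 − 3.0641·q_1 = (0.1667, -0.2778, 2.4444, -2.5556).
‖u_2‖ = 3.5512, so q_2 = (0.0469, -0.0782, 0.6883, -0.7196).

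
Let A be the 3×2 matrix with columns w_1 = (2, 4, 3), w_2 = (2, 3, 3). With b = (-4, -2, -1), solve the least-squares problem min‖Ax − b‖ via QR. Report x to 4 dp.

e_1 = w_1/‖w_1‖ = (2, 4, 3)/5.3852 = (0.3714, 0.7428, 0.5571).
r_{12} = e_1·w_2 = 4.6424.
u_2 = w_2 − 4.6424·e_1 = (0.2759, -0.4483, 0.4138).
‖u_2‖ = 0.6695, so e_2 = (0.4120, -0.6695, 0.6180).
Qᵀb = (-3.5282, -0.9270).
Back-substitute: x_2 = -0.9270/0.6695 = -1.3846.
x_1 = (-3.5282 − 4.6424·(-1.3846))/5.3852 = 0.5385.

x = (0.5385, -1.3846)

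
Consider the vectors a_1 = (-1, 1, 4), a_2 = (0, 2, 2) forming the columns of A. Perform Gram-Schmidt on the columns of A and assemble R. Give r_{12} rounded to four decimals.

e_1 = a_1/‖a_1‖ = (-1, 1, 4)/4.2426 = (-0.2357, 0.2357, 0.9428).
r_{12} = e_1·a_2 = 2.3570.

r_{12} = 2.3570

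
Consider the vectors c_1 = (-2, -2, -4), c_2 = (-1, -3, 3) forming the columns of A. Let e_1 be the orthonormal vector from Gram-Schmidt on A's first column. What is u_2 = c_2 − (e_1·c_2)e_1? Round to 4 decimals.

c_1 = (-2, -2, -4); ‖c_1‖ = 4.8990, so e_1 = (-0.4082, -0.4082, -0.8165).
e_1·c_2 = (-0.4082)·(-1) + (-0.4082)·(-3) + (-0.8165)·3 = -0.8165.
u_2 = c_2 + 0.8165·e_1 = (-1.3333, -3.3333, 2.3333).

u_2 = (-1.3333, -3.3333, 2.3333)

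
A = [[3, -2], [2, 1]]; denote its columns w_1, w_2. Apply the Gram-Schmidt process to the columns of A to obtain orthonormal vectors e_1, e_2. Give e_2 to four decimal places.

e_1 = w_1/‖w_1‖ = (3, 2)/3.6056 = (0.8321, 0.5547).
r_{12} = e_1·w_2 = -1.1094.
u_2 = w_2 + 1.1094·e_1 = (-1.0769, 1.6154).
‖u_2‖ = 1.9415, so e_2 = (-0.5547, 0.8321).

e_2 = (-0.5547, 0.8321)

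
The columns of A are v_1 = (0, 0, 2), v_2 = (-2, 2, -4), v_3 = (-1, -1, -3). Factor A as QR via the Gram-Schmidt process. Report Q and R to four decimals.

v_1 = (0, 0, 2); ‖v_1‖ = 2.0000, so e_1 = (0.0000, 0.0000, 1.0000).
e_1·v_2 = 0.0000·(-2) + 0.0000·2 + 1.0000·(-4) = -4.0000.
u_2 = v_2 + 4.0000·e_1 = (-2.0000, 2.0000, 0.0000).
‖u_2‖ = 2.8284, so e_2 = (-0.7071, 0.7071, 0.0000).
e_1·v_3 = 0.0000·(-1) + 0.0000·(-1) + 1.0000·(-3) = -3.0000; e_2·v_3 = (-0.7071)·(-1) + 0.7071·(-1) + 0.0000·(-3) = 0.0000.
u_3 = v_3 + 3.0000·e_1 + 0.0000·e_2 = (-1.0000, -1.0000, 0.0000).
‖u_3‖ = 1.4142, so e_3 = (-0.7071, -0.7071, 0.0000).

Q = [[0.0000, -0.7071, -0.7071], [0.0000, 0.7071, -0.7071], [1.0000, 0.0000, 0.0000]], R = [[2.0000, -4.0000, -3.0000], [0.0000, 2.8284, 0.0000], [0.0000, 0.0000, 1.4142]]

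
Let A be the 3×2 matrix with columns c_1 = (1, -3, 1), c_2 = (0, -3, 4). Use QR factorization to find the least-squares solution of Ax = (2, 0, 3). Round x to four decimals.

c_1 = (1, -3, 1); ‖c_1‖ = 3.3166, so e_1 = (0.3015, -0.9045, 0.3015).
e_1·c_2 = 0.3015·0 + (-0.9045)·(-3) + 0.3015·4 = 3.9196.
u_2 = c_2 − 3.9196·e_1 = (-1.1818, 0.5455, 2.8182).
‖u_2‖ = 3.1042, so e_2 = (-0.3807, 0.1757, 0.9078).
Qᵀb = (1.5076, 1.9621).
Back-substitute: x_2 = 1.9621/3.1042 = 0.6321.
x_1 = (1.5076 − 3.9196·0.6321)/3.3166 = -0.2925.

x = (-0.2925, 0.6321)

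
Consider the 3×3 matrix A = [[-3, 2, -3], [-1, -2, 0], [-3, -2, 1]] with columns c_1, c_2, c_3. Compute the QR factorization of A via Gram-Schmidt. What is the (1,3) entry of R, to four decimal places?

r_{13} = 1.3765

c_1 = (-3, -1, -3); ‖c_1‖ = 4.3589, so e_1 = (-0.6882, -0.2294, -0.6882).
r_{13} = e_1·c_3 = 1.3765.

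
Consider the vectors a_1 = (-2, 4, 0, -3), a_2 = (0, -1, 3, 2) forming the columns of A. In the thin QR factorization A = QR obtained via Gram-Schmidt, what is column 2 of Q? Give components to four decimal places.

q_2 = (-0.2123, 0.1168, 0.9235, 0.2972)

q_1 = a_1/‖a_1‖ = (-2, 4, 0, -3)/5.3852 = (-0.3714, 0.7428, 0.0000, -0.5571).
r_{12} = q_1·a_2 = -1.8570.
u_2 = a_2 + 1.8570·q_1 = (-0.6897, 0.3793, 3.0000, 0.9655).
‖u_2‖ = 3.2483, so q_2 = (-0.2123, 0.1168, 0.9235, 0.2972).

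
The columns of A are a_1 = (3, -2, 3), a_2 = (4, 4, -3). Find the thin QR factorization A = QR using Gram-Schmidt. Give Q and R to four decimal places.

q_1 = a_1/‖a_1‖ = (3, -2, 3)/4.6904 = (0.6396, -0.4264, 0.6396).
r_{12} = q_1·a_2 = -1.0660.
u_2 = a_2 + 1.0660·q_1 = (4.6818, 3.5455, -2.3182).
‖u_2‖ = 6.3138, so q_2 = (0.7415, 0.5615, -0.3672).

Q = [[0.6396, 0.7415], [-0.4264, 0.5615], [0.6396, -0.3672]], R = [[4.6904, -1.0660], [0.0000, 6.3138]]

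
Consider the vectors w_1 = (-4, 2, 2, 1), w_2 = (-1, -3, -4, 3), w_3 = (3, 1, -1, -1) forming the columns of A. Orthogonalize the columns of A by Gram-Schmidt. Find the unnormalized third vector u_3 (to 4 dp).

w_1 = (-4, 2, 2, 1); ‖w_1‖ = 5.0000, so q_1 = (-0.8000, 0.4000, 0.4000, 0.2000).
q_1·w_2 = (-0.8000)·(-1) + 0.4000·(-3) + 0.4000·(-4) + 0.2000·3 = -1.4000.
u_2 = w_2 + 1.4000·q_1 = (-2.1200, -2.4400, -3.4400, 3.2800).
‖u_2‖ = 5.7480, so q_2 = (-0.3688, -0.4245, -0.5985, 0.5706).
q_1·w_3 = (-0.8000)·3 + 0.4000·1 + 0.4000·(-1) + 0.2000·(-1) = -2.6000; q_2·w_3 = (-0.3688)·3 + (-0.4245)·1 + (-0.5985)·(-1) + 0.5706·(-1) = -1.5031.
u_3 = w_3 + 2.6000·q_1 + 1.5031·q_2 = (0.3656, 1.4019, -0.8596, 0.3777).

u_3 = (0.3656, 1.4019, -0.8596, 0.3777)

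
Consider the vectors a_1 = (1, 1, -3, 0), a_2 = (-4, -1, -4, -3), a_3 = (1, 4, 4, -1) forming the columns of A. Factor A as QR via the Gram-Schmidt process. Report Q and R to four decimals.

a_1 = (1, 1, -3, 0); ‖a_1‖ = 3.3166, so q_1 = (0.3015, 0.3015, -0.9045, 0.0000).
q_1·a_2 = 0.3015·(-4) + 0.3015·(-1) + (-0.9045)·(-4) + 0.0000·(-3) = 2.1106.
u_2 = a_2 − 2.1106·q_1 = (-4.6364, -1.6364, -2.0909, -3.0000).
‖u_2‖ = 6.1274, so q_2 = (-0.7567, -0.2671, -0.3412, -0.4896).
q_1·a_3 = 0.3015·1 + 0.3015·4 + (-0.9045)·4 + 0.0000·(-1) = -2.1106; q_2·a_3 = (-0.7567)·1 + (-0.2671)·4 + (-0.3412)·4 + (-0.4896)·(-1) = -2.7002.
u_3 = a_3 + 2.1106·q_1 + 2.7002·q_2 = (-0.4068, 3.9153, 1.1695, -2.3220).
‖u_3‖ = 4.7174, so q_3 = (-0.0862, 0.8300, 0.2479, -0.4922).

Q = [[0.3015, -0.7567, -0.0862], [0.3015, -0.2671, 0.8300], [-0.9045, -0.3412, 0.2479], [0.0000, -0.4896, -0.4922]], R = [[3.3166, 2.1106, -2.1106], [0.0000, 6.1274, -2.7002], [0.0000, 0.0000, 4.7174]]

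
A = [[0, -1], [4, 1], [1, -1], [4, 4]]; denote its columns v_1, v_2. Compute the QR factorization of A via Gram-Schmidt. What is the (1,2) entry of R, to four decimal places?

r_{12} = 3.3075

v_1 = (0, 4, 1, 4); ‖v_1‖ = 5.7446, so q_1 = (0.0000, 0.6963, 0.1741, 0.6963).
r_{12} = q_1·v_2 = 3.3075.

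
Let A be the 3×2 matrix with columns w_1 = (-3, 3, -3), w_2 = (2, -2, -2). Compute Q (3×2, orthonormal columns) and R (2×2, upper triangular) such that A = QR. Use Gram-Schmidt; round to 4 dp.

w_1 = (-3, 3, -3); ‖w_1‖ = 5.1962, so e_1 = (-0.5774, 0.5774, -0.5774).
e_1·w_2 = (-0.5774)·2 + 0.5774·(-2) + (-0.5774)·(-2) = -1.1547.
u_2 = w_2 + 1.1547·e_1 = (1.3333, -1.3333, -2.6667).
‖u_2‖ = 3.2660, so e_2 = (0.4082, -0.4082, -0.8165).

Q = [[-0.5774, 0.4082], [0.5774, -0.4082], [-0.5774, -0.8165]], R = [[5.1962, -1.1547], [0.0000, 3.2660]]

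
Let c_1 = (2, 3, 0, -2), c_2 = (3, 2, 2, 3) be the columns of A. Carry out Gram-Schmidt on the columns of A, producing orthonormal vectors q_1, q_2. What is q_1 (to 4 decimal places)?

q_1 = c_1/‖c_1‖ = (2, 3, 0, -2)/4.1231 = (0.4851, 0.7276, 0.0000, -0.4851).

q_1 = (0.4851, 0.7276, 0.0000, -0.4851)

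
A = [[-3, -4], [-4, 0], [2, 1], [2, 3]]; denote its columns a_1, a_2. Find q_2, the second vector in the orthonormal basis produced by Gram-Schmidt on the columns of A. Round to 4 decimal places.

a_1 = (-3, -4, 2, 2); ‖a_1‖ = 5.7446, so q_1 = (-0.5222, -0.6963, 0.3482, 0.3482).
q_1·a_2 = (-0.5222)·(-4) + (-0.6963)·0 + 0.3482·1 + 0.3482·3 = 3.4816.
u_2 = a_2 − 3.4816·q_1 = (-2.1818, 2.4242, -0.2121, 1.7879).
‖u_2‖ = 3.7254, so q_2 = (-0.5857, 0.6507, -0.0569, 0.4799).

q_2 = (-0.5857, 0.6507, -0.0569, 0.4799)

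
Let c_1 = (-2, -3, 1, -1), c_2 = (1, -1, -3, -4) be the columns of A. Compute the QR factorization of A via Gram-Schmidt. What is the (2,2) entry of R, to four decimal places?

c_1 = (-2, -3, 1, -1); ‖c_1‖ = 3.8730, so e_1 = (-0.5164, -0.7746, 0.2582, -0.2582).
e_1·c_2 = (-0.5164)·1 + (-0.7746)·(-1) + 0.2582·(-3) + (-0.2582)·(-4) = 0.5164.
u_2 = c_2 − 0.5164·e_1 = (1.2667, -0.6000, -3.1333, -3.8667).
r_{22} = ‖u_2‖ = 5.1704.

r_{22} = 5.1704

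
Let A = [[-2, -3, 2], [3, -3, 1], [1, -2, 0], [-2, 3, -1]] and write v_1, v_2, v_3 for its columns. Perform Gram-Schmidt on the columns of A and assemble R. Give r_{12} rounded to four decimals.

q_1 = v_1/‖v_1‖ = (-2, 3, 1, -2)/4.2426 = (-0.4714, 0.7071, 0.2357, -0.4714).
r_{12} = q_1·v_2 = -2.5927.

r_{12} = -2.5927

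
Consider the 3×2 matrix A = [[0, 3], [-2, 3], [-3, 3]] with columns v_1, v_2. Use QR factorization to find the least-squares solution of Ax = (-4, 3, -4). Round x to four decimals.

v_1 = (0, -2, -3); ‖v_1‖ = 3.6056, so e_1 = (0.0000, -0.5547, -0.8321).
e_1·v_2 = 0.0000·3 + (-0.5547)·3 + (-0.8321)·3 = -4.1603.
u_2 = v_2 + 4.1603·e_1 = (3.0000, 0.6923, -0.4615).
‖u_2‖ = 3.1132, so e_2 = (0.9636, 0.2224, -0.1482).
Qᵀb = (1.6641, -2.5944).
Back-substitute: x_2 = -2.5944/3.1132 = -0.8333.
x_1 = (1.6641 + 4.1603·(-0.8333))/3.6056 = -0.5000.

x = (-0.5000, -0.8333)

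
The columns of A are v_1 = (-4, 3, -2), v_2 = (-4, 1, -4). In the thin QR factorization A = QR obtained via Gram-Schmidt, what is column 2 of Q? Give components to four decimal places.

q_2 = (-0.0984, -0.6395, -0.7625)

v_1 = (-4, 3, -2); ‖v_1‖ = 5.3852, so q_1 = (-0.7428, 0.5571, -0.3714).
q_1·v_2 = (-0.7428)·(-4) + 0.5571·1 + (-0.3714)·(-4) = 5.0138.
u_2 = v_2 − 5.0138·q_1 = (-0.2759, -1.7931, -2.1379).
‖u_2‖ = 2.8039, so q_2 = (-0.0984, -0.6395, -0.7625).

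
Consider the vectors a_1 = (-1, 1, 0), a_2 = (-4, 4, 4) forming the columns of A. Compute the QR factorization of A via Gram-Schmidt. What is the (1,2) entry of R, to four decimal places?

a_1 = (-1, 1, 0); ‖a_1‖ = 1.4142, so q_1 = (-0.7071, 0.7071, 0.0000).
r_{12} = q_1·a_2 = 5.6569.

r_{12} = 5.6569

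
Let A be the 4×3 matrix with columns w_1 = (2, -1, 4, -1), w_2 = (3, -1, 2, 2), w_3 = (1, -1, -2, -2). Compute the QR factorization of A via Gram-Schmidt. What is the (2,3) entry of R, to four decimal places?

r_{23} = -0.6934

q_1 = w_1/‖w_1‖ = (2, -1, 4, -1)/4.6904 = (0.4264, -0.2132, 0.8528, -0.2132).
r_{12} = q_1·w_2 = 2.7716.
u_2 = w_2 − 2.7716·q_1 = (1.8182, -0.4091, -0.3636, 2.5909).
‖u_2‖ = 3.2122, so q_2 = (0.5660, -0.1274, -0.1132, 0.8066).
r_{23} = q_2·w_3 = -0.6934.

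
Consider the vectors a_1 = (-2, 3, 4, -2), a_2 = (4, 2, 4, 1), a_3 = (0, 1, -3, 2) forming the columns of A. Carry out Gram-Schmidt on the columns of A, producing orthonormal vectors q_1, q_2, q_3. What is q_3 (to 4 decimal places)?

q_3 = (-0.1073, 0.7773, -0.3998, 0.4738)

a_1 = (-2, 3, 4, -2); ‖a_1‖ = 5.7446, so q_1 = (-0.3482, 0.5222, 0.6963, -0.3482).
q_1·a_2 = (-0.3482)·4 + 0.5222·2 + 0.6963·4 + (-0.3482)·1 = 2.0889.
u_2 = a_2 − 2.0889·q_1 = (4.7273, 0.9091, 2.5455, 1.7273).
‖u_2‖ = 5.7128, so q_2 = (0.8275, 0.1591, 0.4456, 0.3024).
q_1·a_3 = (-0.3482)·0 + 0.5222·1 + 0.6963·(-3) + (-0.3482)·2 = -2.2630; q_2·a_3 = 0.8275·0 + 0.1591·1 + 0.4456·(-3) + 0.3024·2 = -0.5729.
u_3 = a_3 + 2.2630·q_1 + 0.5729·q_2 = (-0.3138, 2.2730, -1.1690, 1.3853).
‖u_3‖ = 2.9241, so q_3 = (-0.1073, 0.7773, -0.3998, 0.4738).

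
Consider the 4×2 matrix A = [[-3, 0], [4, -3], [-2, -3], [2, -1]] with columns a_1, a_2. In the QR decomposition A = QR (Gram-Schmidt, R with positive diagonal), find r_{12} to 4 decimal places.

a_1 = (-3, 4, -2, 2); ‖a_1‖ = 5.7446, so q_1 = (-0.5222, 0.6963, -0.3482, 0.3482).
r_{12} = q_1·a_2 = -1.3926.

r_{12} = -1.3926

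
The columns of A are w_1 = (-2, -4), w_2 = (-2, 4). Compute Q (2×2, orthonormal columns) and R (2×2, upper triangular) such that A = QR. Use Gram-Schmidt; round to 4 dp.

Q = [[-0.4472, -0.8944], [-0.8944, 0.4472]], R = [[4.4721, -2.6833], [0.0000, 3.5777]]

w_1 = (-2, -4); ‖w_1‖ = 4.4721, so e_1 = (-0.4472, -0.8944).
e_1·w_2 = (-0.4472)·(-2) + (-0.8944)·4 = -2.6833.
u_2 = w_2 + 2.6833·e_1 = (-3.2000, 1.6000).
‖u_2‖ = 3.5777, so e_2 = (-0.8944, 0.4472).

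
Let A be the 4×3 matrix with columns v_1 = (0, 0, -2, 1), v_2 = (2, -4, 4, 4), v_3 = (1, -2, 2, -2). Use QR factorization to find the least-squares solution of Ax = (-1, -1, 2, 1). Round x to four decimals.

x = (-0.8000, 0.2750, -0.3500)

v_1 = (0, 0, -2, 1); ‖v_1‖ = 2.2361, so e_1 = (0.0000, 0.0000, -0.8944, 0.4472).
e_1·v_2 = 0.0000·2 + 0.0000·(-4) + (-0.8944)·4 + 0.4472·4 = -1.7889.
u_2 = v_2 + 1.7889·e_1 = (2.0000, -4.0000, 2.4000, 4.8000).
‖u_2‖ = 6.9857, so e_2 = (0.2863, -0.5726, 0.3436, 0.6871).
e_1·v_3 = 0.0000·1 + 0.0000·(-2) + (-0.8944)·2 + 0.4472·(-2) = -2.6833; e_2·v_3 = 0.2863·1 + (-0.5726)·(-2) + 0.3436·2 + 0.6871·(-2) = 0.7444.
u_3 = v_3 + 2.6833·e_1 − 0.7444·e_2 = (0.7869, -1.5738, -0.6557, -1.3115).
‖u_3‖ = 2.2904, so e_3 = (0.3436, -0.6871, -0.2863, -0.5726).
Qᵀb = (-1.3416, 1.6605, -0.8016).
Back-substitute: x_3 = -0.8016/2.2904 = -0.3500.
x_2 = (1.6605 − 0.7444·(-0.3500))/6.9857 = 0.2750.
x_1 = (-1.3416 + 1.7889·0.2750 + 2.6833·(-0.3500))/2.2361 = -0.8000.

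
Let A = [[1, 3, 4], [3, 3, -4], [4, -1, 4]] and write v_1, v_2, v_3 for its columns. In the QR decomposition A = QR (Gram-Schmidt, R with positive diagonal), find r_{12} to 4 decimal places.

v_1 = (1, 3, 4); ‖v_1‖ = 5.0990, so q_1 = (0.1961, 0.5883, 0.7845).
r_{12} = q_1·v_2 = 1.5689.

r_{12} = 1.5689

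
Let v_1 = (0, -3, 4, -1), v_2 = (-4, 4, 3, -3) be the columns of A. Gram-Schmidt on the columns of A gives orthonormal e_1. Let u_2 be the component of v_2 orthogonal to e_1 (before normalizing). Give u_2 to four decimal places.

e_1 = v_1/‖v_1‖ = (0, -3, 4, -1)/5.0990 = (0.0000, -0.5883, 0.7845, -0.1961).
r_{12} = e_1·v_2 = 0.5883.
u_2 = v_2 − 0.5883·e_1 = (-4.0000, 4.3462, 2.5385, -2.8846).

u_2 = (-4.0000, 4.3462, 2.5385, -2.8846)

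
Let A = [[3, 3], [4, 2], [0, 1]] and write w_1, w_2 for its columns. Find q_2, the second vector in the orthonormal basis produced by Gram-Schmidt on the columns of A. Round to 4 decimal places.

q_2 = (0.6146, -0.4609, 0.6402)

w_1 = (3, 4, 0); ‖w_1‖ = 5.0000, so q_1 = (0.6000, 0.8000, 0.0000).
q_1·w_2 = 0.6000·3 + 0.8000·2 + 0.0000·1 = 3.4000.
u_2 = w_2 − 3.4000·q_1 = (0.9600, -0.7200, 1.0000).
‖u_2‖ = 1.5620, so q_2 = (0.6146, -0.4609, 0.6402).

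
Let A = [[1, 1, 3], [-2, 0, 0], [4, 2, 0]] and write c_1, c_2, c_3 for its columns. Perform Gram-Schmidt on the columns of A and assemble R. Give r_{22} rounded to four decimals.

c_1 = (1, -2, 4); ‖c_1‖ = 4.5826, so e_1 = (0.2182, -0.4364, 0.8729).
e_1·c_2 = 0.2182·1 + (-0.4364)·0 + 0.8729·2 = 1.9640.
u_2 = c_2 − 1.9640·e_1 = (0.5714, 0.8571, 0.2857).
r_{22} = ‖u_2‖ = 1.0690.

r_{22} = 1.0690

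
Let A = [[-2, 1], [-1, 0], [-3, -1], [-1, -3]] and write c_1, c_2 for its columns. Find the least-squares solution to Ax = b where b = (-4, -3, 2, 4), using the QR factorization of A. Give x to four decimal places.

x = (0.5570, -1.8389)

q_1 = c_1/‖c_1‖ = (-2, -1, -3, -1)/3.8730 = (-0.5164, -0.2582, -0.7746, -0.2582).
r_{12} = q_1·c_2 = 1.0328.
u_2 = c_2 − 1.0328·q_1 = (1.5333, 0.2667, -0.2000, -2.7333).
‖u_2‖ = 3.1517, so q_2 = (0.4865, 0.0846, -0.0635, -0.8673).
Qᵀb = (0.2582, -5.7958).
Back-substitute: x_2 = -5.7958/3.1517 = -1.8389.
x_1 = (0.2582 − 1.0328·(-1.8389))/3.8730 = 0.5570.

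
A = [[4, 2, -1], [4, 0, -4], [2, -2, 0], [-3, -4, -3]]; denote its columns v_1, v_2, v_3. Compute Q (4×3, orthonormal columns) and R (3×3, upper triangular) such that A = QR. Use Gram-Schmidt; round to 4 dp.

e_1 = v_1/‖v_1‖ = (4, 4, 2, -3)/6.7082 = (0.5963, 0.5963, 0.2981, -0.4472).
r_{12} = e_1·v_2 = 2.3851.
u_2 = v_2 − 2.3851·e_1 = (0.5778, -1.4222, -2.7111, -2.9333).
‖u_2‖ = 4.2791, so e_2 = (0.1350, -0.3324, -0.6336, -0.6855).
r_{13} = e_1·v_3 = -1.6398; r_{23} = e_2·v_3 = 3.2509.
u_3 = v_3 + 1.6398·e_1 − 3.2509·e_2 = (-0.4612, -1.9417, 2.5485, -1.5049).
‖u_3‖ = 3.5697, so e_3 = (-0.1292, -0.5440, 0.7139, -0.4216).

Q = [[0.5963, 0.1350, -0.1292], [0.5963, -0.3324, -0.5440], [0.2981, -0.6336, 0.7139], [-0.4472, -0.6855, -0.4216]], R = [[6.7082, 2.3851, -1.6398], [0.0000, 4.2791, 3.2509], [0.0000, 0.0000, 3.5697]]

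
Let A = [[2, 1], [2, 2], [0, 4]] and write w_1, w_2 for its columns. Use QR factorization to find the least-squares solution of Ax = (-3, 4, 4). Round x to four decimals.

e_1 = w_1/‖w_1‖ = (2, 2, 0)/2.8284 = (0.7071, 0.7071, 0.0000).
r_{12} = e_1·w_2 = 2.1213.
u_2 = w_2 − 2.1213·e_1 = (-0.5000, 0.5000, 4.0000).
‖u_2‖ = 4.0620, so e_2 = (-0.1231, 0.1231, 0.9847).
Qᵀb = (0.7071, 4.8006).
Back-substitute: x_2 = 4.8006/4.0620 = 1.1818.
x_1 = (0.7071 − 2.1213·1.1818)/2.8284 = -0.6364.

x = (-0.6364, 1.1818)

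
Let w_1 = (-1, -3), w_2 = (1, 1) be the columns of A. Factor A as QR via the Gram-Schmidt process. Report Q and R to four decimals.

w_1 = (-1, -3); ‖w_1‖ = 3.1623, so e_1 = (-0.3162, -0.9487).
e_1·w_2 = (-0.3162)·1 + (-0.9487)·1 = -1.2649.
u_2 = w_2 + 1.2649·e_1 = (0.6000, -0.2000).
‖u_2‖ = 0.6325, so e_2 = (0.9487, -0.3162).

Q = [[-0.3162, 0.9487], [-0.9487, -0.3162]], R = [[3.1623, -1.2649], [0.0000, 0.6325]]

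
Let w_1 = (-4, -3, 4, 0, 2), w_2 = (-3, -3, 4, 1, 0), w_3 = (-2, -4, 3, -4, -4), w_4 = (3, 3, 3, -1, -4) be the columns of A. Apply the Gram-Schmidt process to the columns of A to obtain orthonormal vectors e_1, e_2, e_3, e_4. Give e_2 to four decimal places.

e_2 = (0.1350, -0.2493, 0.3324, 0.4674, -0.7686)

w_1 = (-4, -3, 4, 0, 2); ‖w_1‖ = 6.7082, so e_1 = (-0.5963, -0.4472, 0.5963, 0.0000, 0.2981).
e_1·w_2 = (-0.5963)·(-3) + (-0.4472)·(-3) + 0.5963·4 + 0.0000·1 + 0.2981·0 = 5.5156.
u_2 = w_2 − 5.5156·e_1 = (0.2889, -0.5333, 0.7111, 1.0000, -1.6444).
‖u_2‖ = 2.1396, so e_2 = (0.1350, -0.2493, 0.3324, 0.4674, -0.7686).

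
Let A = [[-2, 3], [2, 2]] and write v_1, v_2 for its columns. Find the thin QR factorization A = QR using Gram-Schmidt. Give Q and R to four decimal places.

v_1 = (-2, 2); ‖v_1‖ = 2.8284, so q_1 = (-0.7071, 0.7071).
q_1·v_2 = (-0.7071)·3 + 0.7071·2 = -0.7071.
u_2 = v_2 + 0.7071·q_1 = (2.5000, 2.5000).
‖u_2‖ = 3.5355, so q_2 = (0.7071, 0.7071).

Q = [[-0.7071, 0.7071], [0.7071, 0.7071]], R = [[2.8284, -0.7071], [0.0000, 3.5355]]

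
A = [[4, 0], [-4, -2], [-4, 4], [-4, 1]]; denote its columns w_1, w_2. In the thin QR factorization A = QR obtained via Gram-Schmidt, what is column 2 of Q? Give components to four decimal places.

w_1 = (4, -4, -4, -4); ‖w_1‖ = 8.0000, so q_1 = (0.5000, -0.5000, -0.5000, -0.5000).
q_1·w_2 = 0.5000·0 + (-0.5000)·(-2) + (-0.5000)·4 + (-0.5000)·1 = -1.5000.
u_2 = w_2 + 1.5000·q_1 = (0.7500, -2.7500, 3.2500, 0.2500).
‖u_2‖ = 4.3301, so q_2 = (0.1732, -0.6351, 0.7506, 0.0577).

q_2 = (0.1732, -0.6351, 0.7506, 0.0577)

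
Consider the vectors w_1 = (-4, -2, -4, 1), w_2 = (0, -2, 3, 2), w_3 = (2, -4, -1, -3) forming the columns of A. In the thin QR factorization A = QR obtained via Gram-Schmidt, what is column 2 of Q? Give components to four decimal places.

q_2 = (-0.1620, -0.5806, 0.5873, 0.5401)

w_1 = (-4, -2, -4, 1); ‖w_1‖ = 6.0828, so q_1 = (-0.6576, -0.3288, -0.6576, 0.1644).
q_1·w_2 = (-0.6576)·0 + (-0.3288)·(-2) + (-0.6576)·3 + 0.1644·2 = -0.9864.
u_2 = w_2 + 0.9864·q_1 = (-0.6486, -2.3243, 2.3514, 2.1622).
‖u_2‖ = 4.0034, so q_2 = (-0.1620, -0.5806, 0.5873, 0.5401).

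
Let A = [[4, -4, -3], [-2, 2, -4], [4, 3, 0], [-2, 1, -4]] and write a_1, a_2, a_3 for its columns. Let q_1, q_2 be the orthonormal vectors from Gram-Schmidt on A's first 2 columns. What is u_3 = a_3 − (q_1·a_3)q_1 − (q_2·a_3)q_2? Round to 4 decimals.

a_1 = (4, -2, 4, -2); ‖a_1‖ = 6.3246, so q_1 = (0.6325, -0.3162, 0.6325, -0.3162).
q_1·a_2 = 0.6325·(-4) + (-0.3162)·2 + 0.6325·3 + (-0.3162)·1 = -1.5811.
u_2 = a_2 + 1.5811·q_1 = (-3.0000, 1.5000, 4.0000, 0.5000).
‖u_2‖ = 5.2440, so q_2 = (-0.5721, 0.2860, 0.7628, 0.0953).
q_1·a_3 = 0.6325·(-3) + (-0.3162)·(-4) + 0.6325·0 + (-0.3162)·(-4) = 0.6325; q_2·a_3 = (-0.5721)·(-3) + 0.2860·(-4) + 0.7628·0 + 0.0953·(-4) = 0.1907.
u_3 = a_3 − 0.6325·q_1 − 0.1907·q_2 = (-3.2909, -3.8545, -0.5455, -3.8182).

u_3 = (-3.2909, -3.8545, -0.5455, -3.8182)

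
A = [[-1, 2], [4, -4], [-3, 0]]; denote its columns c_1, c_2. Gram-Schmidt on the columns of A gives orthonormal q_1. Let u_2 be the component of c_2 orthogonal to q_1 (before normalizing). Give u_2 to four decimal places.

u_2 = (1.3077, -1.2308, -2.0769)

c_1 = (-1, 4, -3); ‖c_1‖ = 5.0990, so q_1 = (-0.1961, 0.7845, -0.5883).
q_1·c_2 = (-0.1961)·2 + 0.7845·(-4) + (-0.5883)·0 = -3.5301.
u_2 = c_2 + 3.5301·q_1 = (1.3077, -1.2308, -2.0769).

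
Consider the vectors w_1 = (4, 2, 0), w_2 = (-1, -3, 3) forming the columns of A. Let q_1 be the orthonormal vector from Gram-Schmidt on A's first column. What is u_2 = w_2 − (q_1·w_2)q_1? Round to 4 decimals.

q_1 = w_1/‖w_1‖ = (4, 2, 0)/4.4721 = (0.8944, 0.4472, 0.0000).
r_{12} = q_1·w_2 = -2.2361.
u_2 = w_2 + 2.2361·q_1 = (1.0000, -2.0000, 3.0000).

u_2 = (1.0000, -2.0000, 3.0000)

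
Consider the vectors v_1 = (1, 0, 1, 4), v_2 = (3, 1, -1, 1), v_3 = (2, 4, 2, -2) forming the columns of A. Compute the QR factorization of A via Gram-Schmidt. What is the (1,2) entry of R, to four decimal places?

v_1 = (1, 0, 1, 4); ‖v_1‖ = 4.2426, so q_1 = (0.2357, 0.0000, 0.2357, 0.9428).
r_{12} = q_1·v_2 = 1.4142.

r_{12} = 1.4142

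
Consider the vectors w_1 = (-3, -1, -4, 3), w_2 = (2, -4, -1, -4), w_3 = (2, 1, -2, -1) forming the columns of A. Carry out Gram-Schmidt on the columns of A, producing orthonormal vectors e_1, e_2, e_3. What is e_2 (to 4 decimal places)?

w_1 = (-3, -1, -4, 3); ‖w_1‖ = 5.9161, so e_1 = (-0.5071, -0.1690, -0.6761, 0.5071).
e_1·w_2 = (-0.5071)·2 + (-0.1690)·(-4) + (-0.6761)·(-1) + 0.5071·(-4) = -1.6903.
u_2 = w_2 + 1.6903·e_1 = (1.1429, -4.2857, -2.1429, -3.1429).
‖u_2‖ = 5.8432, so e_2 = (0.1956, -0.7335, -0.3667, -0.5379).

e_2 = (0.1956, -0.7335, -0.3667, -0.5379)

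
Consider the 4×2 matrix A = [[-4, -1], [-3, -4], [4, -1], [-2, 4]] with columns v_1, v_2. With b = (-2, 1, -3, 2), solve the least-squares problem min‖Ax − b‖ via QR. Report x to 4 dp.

x = (-0.2708, 0.2966)

v_1 = (-4, -3, 4, -2); ‖v_1‖ = 6.7082, so e_1 = (-0.5963, -0.4472, 0.5963, -0.2981).
e_1·v_2 = (-0.5963)·(-1) + (-0.4472)·(-4) + 0.5963·(-1) + (-0.2981)·4 = 0.5963.
u_2 = v_2 − 0.5963·e_1 = (-0.6444, -3.7333, -1.3556, 4.1778).
‖u_2‖ = 5.8004, so e_2 = (-0.1111, -0.6436, -0.2337, 0.7203).
Qᵀb = (-1.6398, 1.7202).
Back-substitute: x_2 = 1.7202/5.8004 = 0.2966.
x_1 = (-1.6398 − 0.5963·0.2966)/6.7082 = -0.2708.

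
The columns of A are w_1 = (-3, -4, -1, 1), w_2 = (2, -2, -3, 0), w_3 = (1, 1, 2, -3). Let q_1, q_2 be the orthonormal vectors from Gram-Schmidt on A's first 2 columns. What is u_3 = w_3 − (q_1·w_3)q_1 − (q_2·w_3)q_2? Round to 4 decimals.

u_3 = (0.2673, -1.0737, 0.8940, -2.5991)

w_1 = (-3, -4, -1, 1); ‖w_1‖ = 5.1962, so q_1 = (-0.5774, -0.7698, -0.1925, 0.1925).
q_1·w_2 = (-0.5774)·2 + (-0.7698)·(-2) + (-0.1925)·(-3) + 0.1925·0 = 0.9623.
u_2 = w_2 − 0.9623·q_1 = (2.5556, -1.2593, -2.8148, -0.1852).
‖u_2‖ = 4.0092, so q_2 = (0.6374, -0.3141, -0.7021, -0.0462).
q_1·w_3 = (-0.5774)·1 + (-0.7698)·1 + (-0.1925)·2 + 0.1925·(-3) = -2.3094; q_2·w_3 = 0.6374·1 + (-0.3141)·1 + (-0.7021)·2 + (-0.0462)·(-3) = -0.9423.
u_3 = w_3 + 2.3094·q_1 + 0.9423·q_2 = (0.2673, -1.0737, 0.8940, -2.5991).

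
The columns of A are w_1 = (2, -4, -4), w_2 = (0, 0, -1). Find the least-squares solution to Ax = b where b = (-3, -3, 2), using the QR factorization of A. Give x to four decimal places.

w_1 = (2, -4, -4); ‖w_1‖ = 6.0000, so e_1 = (0.3333, -0.6667, -0.6667).
e_1·w_2 = 0.3333·0 + (-0.6667)·0 + (-0.6667)·(-1) = 0.6667.
u_2 = w_2 − 0.6667·e_1 = (-0.2222, 0.4444, -0.5556).
‖u_2‖ = 0.7454, so e_2 = (-0.2981, 0.5963, -0.7454).
Qᵀb = (-0.3333, -2.3851).
Back-substitute: x_2 = -2.3851/0.7454 = -3.2000.
x_1 = (-0.3333 − 0.6667·(-3.2000))/6.0000 = 0.3000.

x = (0.3000, -3.2000)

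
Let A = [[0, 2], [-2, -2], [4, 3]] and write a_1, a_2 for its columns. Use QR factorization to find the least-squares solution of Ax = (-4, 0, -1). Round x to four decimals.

x = (1.2857, -1.8571)

a_1 = (0, -2, 4); ‖a_1‖ = 4.4721, so q_1 = (0.0000, -0.4472, 0.8944).
q_1·a_2 = 0.0000·2 + (-0.4472)·(-2) + 0.8944·3 = 3.5777.
u_2 = a_2 − 3.5777·q_1 = (2.0000, -0.4000, -0.2000).
‖u_2‖ = 2.0494, so q_2 = (0.9759, -0.1952, -0.0976).
Qᵀb = (-0.8944, -3.8060).
Back-substitute: x_2 = -3.8060/2.0494 = -1.8571.
x_1 = (-0.8944 − 3.5777·(-1.8571))/4.4721 = 1.2857.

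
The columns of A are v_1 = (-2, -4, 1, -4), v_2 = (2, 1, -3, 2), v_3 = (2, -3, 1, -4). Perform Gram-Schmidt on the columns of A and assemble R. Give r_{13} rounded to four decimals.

v_1 = (-2, -4, 1, -4); ‖v_1‖ = 6.0828, so e_1 = (-0.3288, -0.6576, 0.1644, -0.6576).
r_{13} = e_1·v_3 = 4.1100.

r_{13} = 4.1100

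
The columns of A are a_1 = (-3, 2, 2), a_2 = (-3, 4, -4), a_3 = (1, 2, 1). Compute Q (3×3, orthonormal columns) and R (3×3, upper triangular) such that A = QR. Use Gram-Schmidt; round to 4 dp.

a_1 = (-3, 2, 2); ‖a_1‖ = 4.1231, so q_1 = (-0.7276, 0.4851, 0.4851).
q_1·a_2 = (-0.7276)·(-3) + 0.4851·4 + 0.4851·(-4) = 2.1828.
u_2 = a_2 − 2.1828·q_1 = (-1.4118, 2.9412, -5.0588).
‖u_2‖ = 6.0196, so q_2 = (-0.2345, 0.4886, -0.8404).
q_1·a_3 = (-0.7276)·1 + 0.4851·2 + 0.4851·1 = 0.7276; q_2·a_3 = (-0.2345)·1 + 0.4886·2 + (-0.8404)·1 = -0.0977.
u_3 = a_3 − 0.7276·q_1 + 0.0977·q_2 = (1.5065, 1.6948, 0.5649).
‖u_3‖ = 2.3369, so q_3 = (0.6447, 0.7252, 0.2417).

Q = [[-0.7276, -0.2345, 0.6447], [0.4851, 0.4886, 0.7252], [0.4851, -0.8404, 0.2417]], R = [[4.1231, 2.1828, 0.7276], [0.0000, 6.0196, -0.0977], [0.0000, 0.0000, 2.3369]]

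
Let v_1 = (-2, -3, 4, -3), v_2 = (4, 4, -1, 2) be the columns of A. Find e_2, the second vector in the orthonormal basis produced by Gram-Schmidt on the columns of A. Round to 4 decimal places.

e_1 = v_1/‖v_1‖ = (-2, -3, 4, -3)/6.1644 = (-0.3244, -0.4867, 0.6489, -0.4867).
r_{12} = e_1·v_2 = -4.8666.
u_2 = v_2 + 4.8666·e_1 = (2.4211, 1.6316, 2.1579, -0.3684).
‖u_2‖ = 3.6491, so e_2 = (0.6635, 0.4471, 0.5914, -0.1010).

e_2 = (0.6635, 0.4471, 0.5914, -0.1010)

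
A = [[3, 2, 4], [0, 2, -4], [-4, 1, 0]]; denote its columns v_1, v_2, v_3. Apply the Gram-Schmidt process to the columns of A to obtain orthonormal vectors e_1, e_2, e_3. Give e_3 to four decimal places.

e_3 = (0.5381, -0.7399, 0.4036)

v_1 = (3, 0, -4); ‖v_1‖ = 5.0000, so e_1 = (0.6000, 0.0000, -0.8000).
e_1·v_2 = 0.6000·2 + 0.0000·2 + (-0.8000)·1 = 0.4000.
u_2 = v_2 − 0.4000·e_1 = (1.7600, 2.0000, 1.3200).
‖u_2‖ = 2.9732, so e_2 = (0.5920, 0.6727, 0.4440).
e_1·v_3 = 0.6000·4 + 0.0000·(-4) + (-0.8000)·0 = 2.4000; e_2·v_3 = 0.5920·4 + 0.6727·(-4) + 0.4440·0 = -0.3229.
u_3 = v_3 − 2.4000·e_1 + 0.3229·e_2 = (2.7511, -3.7828, 2.0633).
‖u_3‖ = 5.1123, so e_3 = (0.5381, -0.7399, 0.4036).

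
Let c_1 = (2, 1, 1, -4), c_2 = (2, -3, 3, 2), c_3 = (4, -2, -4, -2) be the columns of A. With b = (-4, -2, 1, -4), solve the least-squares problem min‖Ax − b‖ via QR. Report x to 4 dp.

c_1 = (2, 1, 1, -4); ‖c_1‖ = 4.6904, so q_1 = (0.4264, 0.2132, 0.2132, -0.8528).
q_1·c_2 = 0.4264·2 + 0.2132·(-3) + 0.2132·3 + (-0.8528)·2 = -0.8528.
u_2 = c_2 + 0.8528·q_1 = (2.3636, -2.8182, 3.1818, 1.2727).
‖u_2‖ = 5.0272, so q_2 = (0.4702, -0.5606, 0.6329, 0.2532).
q_1·c_3 = 0.4264·4 + 0.2132·(-2) + 0.2132·(-4) + (-0.8528)·(-2) = 2.1320; q_2·c_3 = 0.4702·4 + (-0.5606)·(-2) + 0.6329·(-4) + 0.2532·(-2) = -0.0362.
u_3 = c_3 − 2.1320·q_1 + 0.0362·q_2 = (3.1079, -2.4748, -4.4317, -0.1727).
‖u_3‖ = 5.9543, so q_3 = (0.5220, -0.4156, -0.7443, -0.0290).
Qᵀb = (1.4924, -1.1393, -1.8849).
Back-substitute: x_3 = -1.8849/5.9543 = -0.3166.
x_2 = (-1.1393 + 0.0362·(-0.3166))/5.0272 = -0.2289.
x_1 = (1.4924 + 0.8528·(-0.2289) − 2.1320·(-0.3166))/4.6904 = 0.4205.

x = (0.4205, -0.2289, -0.3166)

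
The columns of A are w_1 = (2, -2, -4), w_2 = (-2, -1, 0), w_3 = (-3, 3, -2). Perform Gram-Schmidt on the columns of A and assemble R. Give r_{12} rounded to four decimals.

r_{12} = -0.4082

w_1 = (2, -2, -4); ‖w_1‖ = 4.8990, so q_1 = (0.4082, -0.4082, -0.8165).
r_{12} = q_1·w_2 = -0.4082.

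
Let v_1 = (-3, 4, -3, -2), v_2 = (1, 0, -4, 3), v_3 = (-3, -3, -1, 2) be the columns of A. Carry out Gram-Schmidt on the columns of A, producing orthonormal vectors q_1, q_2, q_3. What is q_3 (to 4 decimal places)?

q_3 = (-0.8099, -0.5498, -0.0546, 0.1972)

v_1 = (-3, 4, -3, -2); ‖v_1‖ = 6.1644, so q_1 = (-0.4867, 0.6489, -0.4867, -0.3244).
q_1·v_2 = (-0.4867)·1 + 0.6489·0 + (-0.4867)·(-4) + (-0.3244)·3 = 0.4867.
u_2 = v_2 − 0.4867·q_1 = (1.2368, -0.3158, -3.7632, 3.1579).
‖u_2‖ = 5.0757, so q_2 = (0.2437, -0.0622, -0.7414, 0.6222).
q_1·v_3 = (-0.4867)·(-3) + 0.6489·(-3) + (-0.4867)·(-1) + (-0.3244)·2 = -0.6489; q_2·v_3 = 0.2437·(-3) + (-0.0622)·(-3) + (-0.7414)·(-1) + 0.6222·2 = 1.4413.
u_3 = v_3 + 0.6489·q_1 − 1.4413·q_2 = (-3.6670, -2.4893, -0.2472, 0.8927).
‖u_3‖ = 4.5279, so q_3 = (-0.8099, -0.5498, -0.0546, 0.1972).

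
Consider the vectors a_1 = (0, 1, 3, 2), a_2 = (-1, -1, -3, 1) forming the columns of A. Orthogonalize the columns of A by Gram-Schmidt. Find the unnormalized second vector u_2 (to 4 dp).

u_2 = (-1.0000, -0.4286, -1.2857, 2.1429)

q_1 = a_1/‖a_1‖ = (0, 1, 3, 2)/3.7417 = (0.0000, 0.2673, 0.8018, 0.5345).
r_{12} = q_1·a_2 = -2.1381.
u_2 = a_2 + 2.1381·q_1 = (-1.0000, -0.4286, -1.2857, 2.1429).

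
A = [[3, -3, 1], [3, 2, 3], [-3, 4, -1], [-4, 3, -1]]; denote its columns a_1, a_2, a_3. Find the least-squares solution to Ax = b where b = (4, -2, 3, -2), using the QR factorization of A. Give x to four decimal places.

e_1 = a_1/‖a_1‖ = (3, 3, -3, -4)/6.5574 = (0.4575, 0.4575, -0.4575, -0.6100).
r_{12} = e_1·a_2 = -4.1175.
u_2 = a_2 + 4.1175·e_1 = (-1.1163, 3.8837, 2.1163, 0.4884).
‖u_2‖ = 4.5876, so e_2 = (-0.2433, 0.8466, 0.4613, 0.1065).
r_{13} = e_1·a_3 = 2.8975; r_{23} = e_2·a_3 = 1.7286.
u_3 = a_3 − 2.8975·e_1 − 1.7286·e_2 = (0.0950, 0.2110, -0.4718, 0.5834).
‖u_3‖ = 0.7852, so e_3 = (0.1210, 0.2688, -0.6009, 0.7430).
Qᵀb = (0.7625, -1.4954, -3.3421).
Back-substitute: x_3 = -3.3421/0.7852 = -4.2563.
x_2 = (-1.4954 − 1.7286·(-4.2563))/4.5876 = 1.2778.
x_1 = (0.7625 + 4.1175·1.2778 − 2.8975·(-4.2563))/6.5574 = 2.7993.

x = (2.7993, 1.2778, -4.2563)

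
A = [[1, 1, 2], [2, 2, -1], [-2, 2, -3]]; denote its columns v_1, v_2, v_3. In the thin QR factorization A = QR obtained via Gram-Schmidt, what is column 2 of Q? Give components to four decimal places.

v_1 = (1, 2, -2); ‖v_1‖ = 3.0000, so q_1 = (0.3333, 0.6667, -0.6667).
q_1·v_2 = 0.3333·1 + 0.6667·2 + (-0.6667)·2 = 0.3333.
u_2 = v_2 − 0.3333·q_1 = (0.8889, 1.7778, 2.2222).
‖u_2‖ = 2.9814, so q_2 = (0.2981, 0.5963, 0.7454).

q_2 = (0.2981, 0.5963, 0.7454)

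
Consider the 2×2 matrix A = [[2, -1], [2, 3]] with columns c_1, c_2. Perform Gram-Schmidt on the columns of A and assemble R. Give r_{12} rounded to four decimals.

r_{12} = 1.4142

e_1 = c_1/‖c_1‖ = (2, 2)/2.8284 = (0.7071, 0.7071).
r_{12} = e_1·c_2 = 1.4142.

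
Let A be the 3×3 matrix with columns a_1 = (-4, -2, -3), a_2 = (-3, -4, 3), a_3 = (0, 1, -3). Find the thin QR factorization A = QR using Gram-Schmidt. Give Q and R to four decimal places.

Q = [[-0.7428, -0.2715, 0.6120], [-0.3714, -0.5935, -0.7140], [-0.5571, 0.7577, -0.3400]], R = [[5.3852, 2.0426, 1.2999], [0.0000, 5.4615, -2.8665], [0.0000, 0.0000, 0.3060]]

q_1 = a_1/‖a_1‖ = (-4, -2, -3)/5.3852 = (-0.7428, -0.3714, -0.5571).
r_{12} = q_1·a_2 = 2.0426.
u_2 = a_2 − 2.0426·q_1 = (-1.4828, -3.2414, 4.1379).
‖u_2‖ = 5.4615, so q_2 = (-0.2715, -0.5935, 0.7577).
r_{13} = q_1·a_3 = 1.2999; r_{23} = q_2·a_3 = -2.8665.
u_3 = a_3 − 1.2999·q_1 + 2.8665·q_2 = (0.1873, -0.2185, -0.1040).
‖u_3‖ = 0.3060, so q_3 = (0.6120, -0.7140, -0.3400).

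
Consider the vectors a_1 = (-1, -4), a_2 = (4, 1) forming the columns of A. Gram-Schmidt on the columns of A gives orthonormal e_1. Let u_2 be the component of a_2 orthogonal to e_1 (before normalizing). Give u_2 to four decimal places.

u_2 = (3.5294, -0.8824)

e_1 = a_1/‖a_1‖ = (-1, -4)/4.1231 = (-0.2425, -0.9701).
r_{12} = e_1·a_2 = -1.9403.
u_2 = a_2 + 1.9403·e_1 = (3.5294, -0.8824).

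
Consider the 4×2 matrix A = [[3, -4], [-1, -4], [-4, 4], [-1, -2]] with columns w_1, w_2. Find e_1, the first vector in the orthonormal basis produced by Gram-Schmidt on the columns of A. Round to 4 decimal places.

w_1 = (3, -1, -4, -1); ‖w_1‖ = 5.1962, so e_1 = (0.5774, -0.1925, -0.7698, -0.1925).

e_1 = (0.5774, -0.1925, -0.7698, -0.1925)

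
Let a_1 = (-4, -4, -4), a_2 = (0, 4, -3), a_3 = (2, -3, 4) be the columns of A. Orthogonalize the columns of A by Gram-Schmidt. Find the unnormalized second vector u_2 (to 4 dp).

e_1 = a_1/‖a_1‖ = (-4, -4, -4)/6.9282 = (-0.5774, -0.5774, -0.5774).
r_{12} = e_1·a_2 = -0.5774.
u_2 = a_2 + 0.5774·e_1 = (-0.3333, 3.6667, -3.3333).

u_2 = (-0.3333, 3.6667, -3.3333)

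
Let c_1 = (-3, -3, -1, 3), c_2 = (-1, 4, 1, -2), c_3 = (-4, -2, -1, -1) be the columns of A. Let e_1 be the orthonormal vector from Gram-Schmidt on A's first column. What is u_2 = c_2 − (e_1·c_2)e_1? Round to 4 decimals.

u_2 = (-2.7143, 2.2857, 0.4286, -0.2857)

c_1 = (-3, -3, -1, 3); ‖c_1‖ = 5.2915, so e_1 = (-0.5669, -0.5669, -0.1890, 0.5669).
e_1·c_2 = (-0.5669)·(-1) + (-0.5669)·4 + (-0.1890)·1 + 0.5669·(-2) = -3.0237.
u_2 = c_2 + 3.0237·e_1 = (-2.7143, 2.2857, 0.4286, -0.2857).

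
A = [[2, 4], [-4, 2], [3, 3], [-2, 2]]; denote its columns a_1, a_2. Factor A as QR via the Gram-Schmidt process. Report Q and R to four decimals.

Q = [[0.3482, 0.6511], [-0.6963, 0.4590], [0.5222, 0.4483], [-0.3482, 0.4056]], R = [[5.7446, 0.8704], [0.0000, 5.6782]]

a_1 = (2, -4, 3, -2); ‖a_1‖ = 5.7446, so q_1 = (0.3482, -0.6963, 0.5222, -0.3482).
q_1·a_2 = 0.3482·4 + (-0.6963)·2 + 0.5222·3 + (-0.3482)·2 = 0.8704.
u_2 = a_2 − 0.8704·q_1 = (3.6970, 2.6061, 2.5455, 2.3030).
‖u_2‖ = 5.6782, so q_2 = (0.6511, 0.4590, 0.4483, 0.4056).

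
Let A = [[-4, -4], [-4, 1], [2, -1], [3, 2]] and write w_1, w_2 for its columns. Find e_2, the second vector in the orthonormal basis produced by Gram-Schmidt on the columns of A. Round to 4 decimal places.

e_2 = (-0.6383, 0.5998, -0.4237, 0.2311)

e_1 = w_1/‖w_1‖ = (-4, -4, 2, 3)/6.7082 = (-0.5963, -0.5963, 0.2981, 0.4472).
r_{12} = e_1·w_2 = 2.3851.
u_2 = w_2 − 2.3851·e_1 = (-2.5778, 2.4222, -1.7111, 0.9333).
‖u_2‖ = 4.0387, so e_2 = (-0.6383, 0.5998, -0.4237, 0.2311).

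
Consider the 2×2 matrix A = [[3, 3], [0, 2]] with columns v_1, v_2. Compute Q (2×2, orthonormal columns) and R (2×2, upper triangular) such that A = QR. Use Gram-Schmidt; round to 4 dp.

v_1 = (3, 0); ‖v_1‖ = 3.0000, so e_1 = (1.0000, 0.0000).
e_1·v_2 = 1.0000·3 + 0.0000·2 = 3.0000.
u_2 = v_2 − 3.0000·e_1 = (0.0000, 2.0000).
‖u_2‖ = 2.0000, so e_2 = (0.0000, 1.0000).

Q = [[1.0000, 0.0000], [0.0000, 1.0000]], R = [[3.0000, 3.0000], [0.0000, 2.0000]]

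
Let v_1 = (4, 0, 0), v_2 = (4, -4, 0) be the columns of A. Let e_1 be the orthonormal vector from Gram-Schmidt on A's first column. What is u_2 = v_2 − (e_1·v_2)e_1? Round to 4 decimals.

e_1 = v_1/‖v_1‖ = (4, 0, 0)/4.0000 = (1.0000, 0.0000, 0.0000).
r_{12} = e_1·v_2 = 4.0000.
u_2 = v_2 − 4.0000·e_1 = (0.0000, -4.0000, 0.0000).

u_2 = (0.0000, -4.0000, 0.0000)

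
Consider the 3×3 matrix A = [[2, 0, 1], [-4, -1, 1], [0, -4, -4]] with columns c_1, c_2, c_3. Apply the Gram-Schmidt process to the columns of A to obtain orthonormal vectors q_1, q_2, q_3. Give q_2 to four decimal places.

q_1 = c_1/‖c_1‖ = (2, -4, 0)/4.4721 = (0.4472, -0.8944, 0.0000).
r_{12} = q_1·c_2 = 0.8944.
u_2 = c_2 − 0.8944·q_1 = (-0.4000, -0.2000, -4.0000).
‖u_2‖ = 4.0249, so q_2 = (-0.0994, -0.0497, -0.9938).

q_2 = (-0.0994, -0.0497, -0.9938)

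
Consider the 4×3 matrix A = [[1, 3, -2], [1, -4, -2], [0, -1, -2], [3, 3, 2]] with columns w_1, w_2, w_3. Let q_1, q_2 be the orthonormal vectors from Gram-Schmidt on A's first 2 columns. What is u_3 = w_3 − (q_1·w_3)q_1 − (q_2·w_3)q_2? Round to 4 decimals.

u_3 = (-2.8474, -0.7975, -1.7072, 1.2150)

w_1 = (1, 1, 0, 3); ‖w_1‖ = 3.3166, so q_1 = (0.3015, 0.3015, 0.0000, 0.9045).
q_1·w_2 = 0.3015·3 + 0.3015·(-4) + 0.0000·(-1) + 0.9045·3 = 2.4121.
u_2 = w_2 − 2.4121·q_1 = (2.2727, -4.7273, -1.0000, 0.8182).
‖u_2‖ = 5.4020, so q_2 = (0.4207, -0.8751, -0.1851, 0.1515).
q_1·w_3 = 0.3015·(-2) + 0.3015·(-2) + 0.0000·(-2) + 0.9045·2 = 0.6030; q_2·w_3 = 0.4207·(-2) + (-0.8751)·(-2) + (-0.1851)·(-2) + 0.1515·2 = 1.5819.
u_3 = w_3 − 0.6030·q_1 − 1.5819·q_2 = (-2.8474, -0.7975, -1.7072, 1.2150).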